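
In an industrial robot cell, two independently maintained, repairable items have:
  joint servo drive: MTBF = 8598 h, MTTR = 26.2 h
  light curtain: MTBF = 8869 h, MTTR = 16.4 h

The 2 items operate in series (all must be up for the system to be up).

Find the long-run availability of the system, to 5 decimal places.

0.99512

A(joint servo drive) = MTBF/(MTBF+MTTR) = 8598/(8598+26.2) = 0.996962
A(light curtain) = MTBF/(MTBF+MTTR) = 8869/(8869+16.4) = 0.998154
Series availability: 0.996962 × 0.998154 = 0.99512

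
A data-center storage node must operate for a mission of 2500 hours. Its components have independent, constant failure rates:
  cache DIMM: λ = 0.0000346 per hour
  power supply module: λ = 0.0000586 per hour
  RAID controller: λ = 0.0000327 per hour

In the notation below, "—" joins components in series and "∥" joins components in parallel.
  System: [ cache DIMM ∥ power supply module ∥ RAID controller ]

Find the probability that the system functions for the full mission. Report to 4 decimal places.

0.9991

R(cache DIMM) = exp(−0.0000346 × 2500) = 0.917136
R(power supply module) = exp(−0.0000586 × 2500) = 0.863726
R(RAID controller) = exp(−0.0000327 × 2500) = 0.921502
Parallel (cache DIMM, power supply module, and RAID controller): 1 − (1 − 0.917136)(1 − 0.863726)(1 − 0.921502) = 0.9991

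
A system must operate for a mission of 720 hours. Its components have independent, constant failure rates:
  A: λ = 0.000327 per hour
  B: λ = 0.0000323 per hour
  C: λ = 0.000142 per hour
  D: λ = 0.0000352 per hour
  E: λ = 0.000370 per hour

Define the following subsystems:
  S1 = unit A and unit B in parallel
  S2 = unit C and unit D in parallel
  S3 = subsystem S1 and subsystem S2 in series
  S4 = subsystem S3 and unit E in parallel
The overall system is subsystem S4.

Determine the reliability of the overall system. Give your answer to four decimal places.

0.9983

R(A) = exp(−0.000327 × 720) = 0.790223
R(B) = exp(−0.0000323 × 720) = 0.977012
R(C) = exp(−0.000142 × 720) = 0.902813
R(D) = exp(−0.0000352 × 720) = 0.974974
R(E) = exp(−0.000370 × 720) = 0.766133
Parallel (A and B): 1 − (1 − 0.790223)(1 − 0.977012) = 0.995178
Parallel (C and D): 1 − (1 − 0.902813)(1 − 0.974974) = 0.997568
Series ([0.995178] and [0.997568]): 0.995178 × 0.997568 = 0.992758
Parallel ([0.992758] and E): 1 − (1 − 0.992758)(1 − 0.766133) = 0.9983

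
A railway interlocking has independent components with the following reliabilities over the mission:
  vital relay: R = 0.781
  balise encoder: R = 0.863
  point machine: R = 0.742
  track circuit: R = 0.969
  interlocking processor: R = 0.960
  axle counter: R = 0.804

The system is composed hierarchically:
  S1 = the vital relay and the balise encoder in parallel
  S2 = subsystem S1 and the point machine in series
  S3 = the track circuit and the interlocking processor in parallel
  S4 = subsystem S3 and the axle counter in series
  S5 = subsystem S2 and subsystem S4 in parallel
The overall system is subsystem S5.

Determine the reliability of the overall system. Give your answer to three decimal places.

0.945

Parallel (vital relay and balise encoder): 1 − (1 − 0.78100)(1 − 0.86300) = 0.97000
Series ([0.97000] and point machine): 0.97000 × 0.74200 = 0.71974
Parallel (track circuit and interlocking processor): 1 − (1 − 0.96900)(1 − 0.96000) = 0.99876
Series ([0.99876] and axle counter): 0.99876 × 0.80400 = 0.80300
Parallel ([0.71974] and [0.80300]): 1 − (1 − 0.71974)(1 − 0.80300) = 0.945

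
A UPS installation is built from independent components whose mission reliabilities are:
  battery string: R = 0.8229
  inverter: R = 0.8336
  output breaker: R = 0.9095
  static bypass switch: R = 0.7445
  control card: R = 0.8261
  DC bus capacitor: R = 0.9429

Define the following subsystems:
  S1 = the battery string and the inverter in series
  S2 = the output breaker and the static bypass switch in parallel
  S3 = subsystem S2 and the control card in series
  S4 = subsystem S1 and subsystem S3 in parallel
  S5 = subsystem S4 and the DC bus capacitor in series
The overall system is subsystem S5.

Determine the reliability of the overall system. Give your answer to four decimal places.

Series (battery string and inverter): 0.822900 × 0.833600 = 0.685969
Parallel (output breaker and static bypass switch): 1 − (1 − 0.909500)(1 − 0.744500) = 0.976877
Series ([0.976877] and control card): 0.976877 × 0.826100 = 0.806998
Parallel ([0.685969] and [0.806998]): 1 − (1 − 0.685969)(1 − 0.806998) = 0.939391
Series ([0.939391] and DC bus capacitor): 0.939391 × 0.942900 = 0.8858

0.8858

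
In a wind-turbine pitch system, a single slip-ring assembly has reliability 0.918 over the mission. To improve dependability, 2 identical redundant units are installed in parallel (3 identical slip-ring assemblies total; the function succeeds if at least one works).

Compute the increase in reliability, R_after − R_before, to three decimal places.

0.081

R_before = 0.918
R_after = 1 − (1 − 0.918)^3 = 0.999
ΔR = 0.999 − 0.918 = 0.081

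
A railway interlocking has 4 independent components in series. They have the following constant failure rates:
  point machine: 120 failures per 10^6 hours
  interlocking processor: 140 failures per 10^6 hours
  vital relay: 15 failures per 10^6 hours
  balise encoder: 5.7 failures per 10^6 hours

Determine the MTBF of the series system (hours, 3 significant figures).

Series of exponential components: λ_sys = Σ λ_i
λ_sys = 0.00012 + 0.00014 + 0.000015 + 0.0000057 = 2.8070e-04 /h
MTBF = 1 / λ_sys = 3560 h

3560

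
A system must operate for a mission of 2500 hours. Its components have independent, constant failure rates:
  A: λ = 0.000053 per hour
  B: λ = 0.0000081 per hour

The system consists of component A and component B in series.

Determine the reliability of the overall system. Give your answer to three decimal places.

R(A) = exp(−0.000053 × 2500) = 0.87590
R(B) = exp(−0.0000081 × 2500) = 0.97995
Series (A and B): 0.87590 × 0.97995 = 0.858

0.858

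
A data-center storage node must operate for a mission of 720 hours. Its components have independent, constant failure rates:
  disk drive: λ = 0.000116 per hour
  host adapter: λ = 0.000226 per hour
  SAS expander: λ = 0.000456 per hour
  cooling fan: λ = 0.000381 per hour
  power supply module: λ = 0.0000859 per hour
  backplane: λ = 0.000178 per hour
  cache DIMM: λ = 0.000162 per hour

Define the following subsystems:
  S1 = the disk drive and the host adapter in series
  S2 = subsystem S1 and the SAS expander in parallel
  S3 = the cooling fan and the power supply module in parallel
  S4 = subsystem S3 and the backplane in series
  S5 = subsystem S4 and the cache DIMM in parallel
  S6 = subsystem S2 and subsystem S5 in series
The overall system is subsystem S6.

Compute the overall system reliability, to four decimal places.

0.9252

R(disk drive) = exp(−0.000116 × 720) = 0.919873
R(host adapter) = exp(−0.000226 × 720) = 0.849829
R(SAS expander) = exp(−0.000456 × 720) = 0.720133
R(cooling fan) = exp(−0.000381 × 720) = 0.760089
R(power supply module) = exp(−0.0000859 × 720) = 0.940026
R(backplane) = exp(−0.000178 × 720) = 0.879713
R(cache DIMM) = exp(−0.000162 × 720) = 0.889906
Series (disk drive and host adapter): 0.919873 × 0.849829 = 0.781735
Parallel ([0.781735] and SAS expander): 1 − (1 − 0.781735)(1 − 0.720133) = 0.938915
Parallel (cooling fan and power supply module): 1 − (1 − 0.760089)(1 − 0.940026) = 0.985612
Series ([0.985612] and backplane): 0.985612 × 0.879713 = 0.867056
Parallel ([0.867056] and cache DIMM): 1 − (1 − 0.867056)(1 − 0.889906) = 0.985364
Series ([0.938915] and [0.985364]): 0.938915 × 0.985364 = 0.9252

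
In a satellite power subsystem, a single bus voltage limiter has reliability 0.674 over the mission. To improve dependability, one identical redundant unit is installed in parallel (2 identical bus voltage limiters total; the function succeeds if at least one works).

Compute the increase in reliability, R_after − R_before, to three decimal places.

R_before = 0.674
R_after = 1 − (1 − 0.674)^2 = 0.894
ΔR = 0.894 − 0.674 = 0.220

0.220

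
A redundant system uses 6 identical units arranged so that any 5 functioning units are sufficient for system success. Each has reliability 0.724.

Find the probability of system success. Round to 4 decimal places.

0.4734

R = Σ_{i=5}^{6} C(6,i) p^i (1−p)^{6−i} with p = 0.724
C(6,5)·0.724^5·0.276^1 = 0.329422
C(6,6)·0.724^6·0.276^0 = 0.144023
Sum = 0.4734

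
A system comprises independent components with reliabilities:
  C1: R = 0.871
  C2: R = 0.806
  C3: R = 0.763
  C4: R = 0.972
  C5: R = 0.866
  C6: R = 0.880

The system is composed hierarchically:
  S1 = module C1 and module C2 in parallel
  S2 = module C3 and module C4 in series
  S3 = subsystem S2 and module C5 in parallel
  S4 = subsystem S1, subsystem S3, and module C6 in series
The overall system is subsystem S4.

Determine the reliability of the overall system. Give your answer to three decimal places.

Parallel (C1 and C2): 1 − (1 − 0.87100)(1 − 0.80600) = 0.97497
Series (C3 and C4): 0.76300 × 0.97200 = 0.74164
Parallel ([0.74164] and C5): 1 − (1 − 0.74164)(1 − 0.86600) = 0.96538
Series ([0.97497], [0.96538], and C6): 0.97497 × 0.96538 × 0.88000 = 0.828

0.828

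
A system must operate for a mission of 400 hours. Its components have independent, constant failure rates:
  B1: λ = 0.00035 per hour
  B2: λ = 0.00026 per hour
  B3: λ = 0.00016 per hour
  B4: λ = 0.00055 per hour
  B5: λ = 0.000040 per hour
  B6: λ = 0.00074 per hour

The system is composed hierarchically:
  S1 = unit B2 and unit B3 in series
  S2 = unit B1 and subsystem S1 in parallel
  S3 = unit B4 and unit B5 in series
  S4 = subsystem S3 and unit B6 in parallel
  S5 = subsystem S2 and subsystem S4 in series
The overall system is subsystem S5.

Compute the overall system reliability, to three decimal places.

R(B1) = exp(−0.00035 × 400) = 0.86936
R(B2) = exp(−0.00026 × 400) = 0.90123
R(B3) = exp(−0.00016 × 400) = 0.93800
R(B4) = exp(−0.00055 × 400) = 0.80252
R(B5) = exp(−0.000040 × 400) = 0.98413
R(B6) = exp(−0.00074 × 400) = 0.74379
Series (B2 and B3): 0.90123 × 0.93800 = 0.84535
Parallel (B1 and [0.84535]): 1 − (1 − 0.86936)(1 − 0.84535) = 0.97980
Series (B4 and B5): 0.80252 × 0.98413 = 0.78978
Parallel ([0.78978] and B6): 1 − (1 − 0.78978)(1 − 0.74379) = 0.94614
Series ([0.97980] and [0.94614]): 0.97980 × 0.94614 = 0.927

0.927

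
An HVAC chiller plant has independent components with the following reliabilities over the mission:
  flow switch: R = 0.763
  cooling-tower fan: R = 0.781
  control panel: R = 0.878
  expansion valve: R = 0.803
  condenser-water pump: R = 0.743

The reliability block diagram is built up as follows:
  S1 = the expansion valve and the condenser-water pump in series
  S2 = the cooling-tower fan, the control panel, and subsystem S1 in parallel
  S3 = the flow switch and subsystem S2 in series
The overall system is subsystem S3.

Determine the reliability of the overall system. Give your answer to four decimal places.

Series (expansion valve and condenser-water pump): 0.803000 × 0.743000 = 0.596629
Parallel (cooling-tower fan, control panel, and [0.596629]): 1 − (1 − 0.781000)(1 − 0.878000)(1 − 0.596629) = 0.989223
Series (flow switch and [0.989223]): 0.763000 × 0.989223 = 0.7548

0.7548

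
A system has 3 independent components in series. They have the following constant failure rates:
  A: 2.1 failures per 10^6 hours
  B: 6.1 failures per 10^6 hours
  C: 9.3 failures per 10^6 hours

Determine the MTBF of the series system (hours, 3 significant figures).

57100

Series of exponential components: λ_sys = Σ λ_i
λ_sys = 0.0000021 + 0.0000061 + 0.0000093 = 1.7500e-05 /h
MTBF = 1 / λ_sys = 57100 h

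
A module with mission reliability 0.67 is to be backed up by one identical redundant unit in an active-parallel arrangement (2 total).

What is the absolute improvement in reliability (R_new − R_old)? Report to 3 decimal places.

R_before = 0.67
R_after = 1 − (1 − 0.67)^2 = 0.891
ΔR = 0.891 − 0.67 = 0.221

0.221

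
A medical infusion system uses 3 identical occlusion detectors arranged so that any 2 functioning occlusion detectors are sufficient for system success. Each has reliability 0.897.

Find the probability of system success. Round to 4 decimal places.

R = Σ_{i=2}^{3} C(3,i) p^i (1−p)^{3−i} with p = 0.897
C(3,2)·0.897^2·0.103^1 = 0.248624
C(3,3)·0.897^3·0.103^0 = 0.721734
Sum = 0.9704

0.9704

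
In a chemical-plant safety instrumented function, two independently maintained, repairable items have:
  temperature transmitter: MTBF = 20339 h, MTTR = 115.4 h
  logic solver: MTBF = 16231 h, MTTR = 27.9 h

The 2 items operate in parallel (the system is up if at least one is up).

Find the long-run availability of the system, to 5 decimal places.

A(temperature transmitter) = MTBF/(MTBF+MTTR) = 20339/(20339+115.4) = 0.994358
A(logic solver) = MTBF/(MTBF+MTTR) = 16231/(16231+27.9) = 0.998284
Parallel availability: 1 − (1 − 0.994358)(1 − 0.998284) = 0.99999

0.99999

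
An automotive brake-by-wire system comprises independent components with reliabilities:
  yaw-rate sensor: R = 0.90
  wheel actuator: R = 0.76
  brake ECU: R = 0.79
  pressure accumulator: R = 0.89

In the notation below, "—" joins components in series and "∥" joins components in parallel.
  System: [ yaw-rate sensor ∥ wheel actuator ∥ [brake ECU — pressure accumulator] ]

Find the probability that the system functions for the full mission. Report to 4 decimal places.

Series (brake ECU and pressure accumulator): 0.790000 × 0.890000 = 0.703100
Parallel (yaw-rate sensor, wheel actuator, and [0.703100]): 1 − (1 − 0.900000)(1 − 0.760000)(1 − 0.703100) = 0.9929

0.9929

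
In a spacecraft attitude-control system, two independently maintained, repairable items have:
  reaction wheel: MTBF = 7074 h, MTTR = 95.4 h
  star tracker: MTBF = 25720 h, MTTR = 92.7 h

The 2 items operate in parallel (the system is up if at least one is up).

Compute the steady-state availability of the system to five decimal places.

0.99995

A(reaction wheel) = MTBF/(MTBF+MTTR) = 7074/(7074+95.4) = 0.986693
A(star tracker) = MTBF/(MTBF+MTTR) = 25720/(25720+92.7) = 0.996409
Parallel availability: 1 − (1 − 0.986693)(1 − 0.996409) = 0.99995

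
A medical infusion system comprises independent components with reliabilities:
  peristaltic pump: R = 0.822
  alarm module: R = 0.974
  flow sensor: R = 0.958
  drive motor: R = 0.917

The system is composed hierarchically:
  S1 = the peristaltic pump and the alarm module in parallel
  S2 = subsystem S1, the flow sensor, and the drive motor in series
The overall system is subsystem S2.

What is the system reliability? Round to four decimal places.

Parallel (peristaltic pump and alarm module): 1 − (1 − 0.822000)(1 − 0.974000) = 0.995372
Series ([0.995372], flow sensor, and drive motor): 0.995372 × 0.958000 × 0.917000 = 0.8744

0.8744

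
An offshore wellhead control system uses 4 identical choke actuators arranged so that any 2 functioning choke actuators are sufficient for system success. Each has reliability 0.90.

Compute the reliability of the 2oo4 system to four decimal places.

R = Σ_{i=2}^{4} C(4,i) p^i (1−p)^{4−i} with p = 0.90
C(4,2)·0.90^2·0.10^2 = 0.048600
C(4,3)·0.90^3·0.10^1 = 0.291600
C(4,4)·0.90^4·0.10^0 = 0.656100
Sum = 0.9963

0.9963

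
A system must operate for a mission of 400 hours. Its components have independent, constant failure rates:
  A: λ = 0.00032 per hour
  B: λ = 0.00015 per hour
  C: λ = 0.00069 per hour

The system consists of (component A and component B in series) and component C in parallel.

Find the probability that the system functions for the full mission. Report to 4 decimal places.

R(A) = exp(−0.00032 × 400) = 0.879853
R(B) = exp(−0.00015 × 400) = 0.941765
R(C) = exp(−0.00069 × 400) = 0.758813
Series (A and B): 0.879853 × 0.941765 = 0.828615
Parallel ([0.828615] and C): 1 − (1 − 0.828615)(1 − 0.758813) = 0.9587

0.9587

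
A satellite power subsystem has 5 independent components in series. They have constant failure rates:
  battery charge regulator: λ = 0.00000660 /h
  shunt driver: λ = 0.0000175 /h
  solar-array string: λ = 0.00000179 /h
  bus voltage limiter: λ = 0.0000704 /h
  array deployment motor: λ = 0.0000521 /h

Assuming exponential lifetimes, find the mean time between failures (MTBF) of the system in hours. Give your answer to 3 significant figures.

6740

Series of exponential components: λ_sys = Σ λ_i
λ_sys = 0.00000660 + 0.0000175 + 0.00000179 + 0.0000704 + 0.0000521 = 1.4839e-04 /h
MTBF = 1 / λ_sys = 6740 h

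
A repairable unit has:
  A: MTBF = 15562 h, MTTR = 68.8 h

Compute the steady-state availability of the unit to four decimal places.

A(A) = MTBF/(MTBF+MTTR) = 15562/(15562+68.8) = 0.9956

0.9956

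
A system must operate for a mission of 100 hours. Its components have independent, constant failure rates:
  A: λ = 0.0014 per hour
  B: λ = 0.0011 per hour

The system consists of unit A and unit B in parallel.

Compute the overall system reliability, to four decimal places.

R(A) = exp(−0.0014 × 100) = 0.869358
R(B) = exp(−0.0011 × 100) = 0.895834
Parallel (A and B): 1 − (1 − 0.869358)(1 − 0.895834) = 0.9864

0.9864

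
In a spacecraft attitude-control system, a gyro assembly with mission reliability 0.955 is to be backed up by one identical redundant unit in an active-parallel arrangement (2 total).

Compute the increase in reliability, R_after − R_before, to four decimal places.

0.0430

R_before = 0.955
R_after = 1 − (1 − 0.955)^2 = 0.9980
ΔR = 0.9980 − 0.955 = 0.0430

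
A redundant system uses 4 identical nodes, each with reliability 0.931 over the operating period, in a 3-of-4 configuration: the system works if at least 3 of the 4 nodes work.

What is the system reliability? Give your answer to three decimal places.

R = Σ_{i=3}^{4} C(4,i) p^i (1−p)^{4−i} with p = 0.931
C(4,3)·0.931^3·0.069^1 = 0.22272
C(4,4)·0.931^4·0.069^0 = 0.75127
Sum = 0.974

0.974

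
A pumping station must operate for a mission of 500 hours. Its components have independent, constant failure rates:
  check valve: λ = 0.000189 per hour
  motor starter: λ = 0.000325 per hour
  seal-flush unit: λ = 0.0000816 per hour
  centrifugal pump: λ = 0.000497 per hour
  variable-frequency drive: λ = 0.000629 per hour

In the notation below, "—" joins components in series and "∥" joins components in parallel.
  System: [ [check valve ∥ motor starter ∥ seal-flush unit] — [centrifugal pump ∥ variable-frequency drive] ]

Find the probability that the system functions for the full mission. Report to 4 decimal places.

0.9401

R(check valve) = exp(−0.000189 × 500) = 0.909828
R(motor starter) = exp(−0.000325 × 500) = 0.850016
R(seal-flush unit) = exp(−0.0000816 × 500) = 0.960021
R(centrifugal pump) = exp(−0.000497 × 500) = 0.779970
R(variable-frequency drive) = exp(−0.000629 × 500) = 0.730154
Parallel (check valve, motor starter, and seal-flush unit): 1 − (1 − 0.909828)(1 − 0.850016)(1 − 0.960021) = 0.999459
Parallel (centrifugal pump and variable-frequency drive): 1 − (1 − 0.779970)(1 − 0.730154) = 0.940626
Series ([0.999459] and [0.940626]): 0.999459 × 0.940626 = 0.9401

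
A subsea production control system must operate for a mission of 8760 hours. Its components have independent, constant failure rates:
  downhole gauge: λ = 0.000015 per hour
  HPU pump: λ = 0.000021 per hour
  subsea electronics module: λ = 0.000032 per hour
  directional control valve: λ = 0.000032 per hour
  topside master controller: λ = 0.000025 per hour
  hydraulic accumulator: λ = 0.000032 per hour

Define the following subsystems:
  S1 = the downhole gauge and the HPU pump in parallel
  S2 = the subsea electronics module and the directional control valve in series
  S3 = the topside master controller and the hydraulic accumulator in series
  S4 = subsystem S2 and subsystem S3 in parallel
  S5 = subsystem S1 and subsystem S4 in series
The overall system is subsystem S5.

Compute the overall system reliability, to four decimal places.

R(downhole gauge) = exp(−0.000015 × 8760) = 0.876867
R(HPU pump) = exp(−0.000021 × 8760) = 0.831969
R(subsea electronics module) = exp(−0.000032 × 8760) = 0.755542
R(directional control valve) = exp(−0.000032 × 8760) = 0.755542
R(topside master controller) = exp(−0.000025 × 8760) = 0.803322
R(hydraulic accumulator) = exp(−0.000032 × 8760) = 0.755542
Parallel (downhole gauge and HPU pump): 1 − (1 − 0.876867)(1 − 0.831969) = 0.979310
Series (subsea electronics module and directional control valve): 0.755542 × 0.755542 = 0.570844
Series (topside master controller and hydraulic accumulator): 0.803322 × 0.755542 = 0.606944
Parallel ([0.570844] and [0.606944]): 1 − (1 − 0.570844)(1 − 0.606944) = 0.831318
Series ([0.979310] and [0.831318]): 0.979310 × 0.831318 = 0.8141

0.8141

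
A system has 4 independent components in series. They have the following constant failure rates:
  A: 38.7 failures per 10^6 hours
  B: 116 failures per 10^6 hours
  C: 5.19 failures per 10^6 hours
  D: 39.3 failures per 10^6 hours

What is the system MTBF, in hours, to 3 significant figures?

5020

Series of exponential components: λ_sys = Σ λ_i
λ_sys = 0.0000387 + 0.000116 + 0.00000519 + 0.0000393 = 1.9919e-04 /h
MTBF = 1 / λ_sys = 5020 h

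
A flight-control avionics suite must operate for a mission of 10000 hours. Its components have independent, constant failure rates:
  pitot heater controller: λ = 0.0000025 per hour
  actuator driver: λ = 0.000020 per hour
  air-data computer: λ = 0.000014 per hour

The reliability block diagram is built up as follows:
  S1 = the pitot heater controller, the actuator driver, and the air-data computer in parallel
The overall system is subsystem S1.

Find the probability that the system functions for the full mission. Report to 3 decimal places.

0.999

R(pitot heater controller) = exp(−0.0000025 × 10000) = 0.97531
R(actuator driver) = exp(−0.000020 × 10000) = 0.81873
R(air-data computer) = exp(−0.000014 × 10000) = 0.86936
Parallel (pitot heater controller, actuator driver, and air-data computer): 1 − (1 − 0.97531)(1 − 0.81873)(1 − 0.86936) = 0.999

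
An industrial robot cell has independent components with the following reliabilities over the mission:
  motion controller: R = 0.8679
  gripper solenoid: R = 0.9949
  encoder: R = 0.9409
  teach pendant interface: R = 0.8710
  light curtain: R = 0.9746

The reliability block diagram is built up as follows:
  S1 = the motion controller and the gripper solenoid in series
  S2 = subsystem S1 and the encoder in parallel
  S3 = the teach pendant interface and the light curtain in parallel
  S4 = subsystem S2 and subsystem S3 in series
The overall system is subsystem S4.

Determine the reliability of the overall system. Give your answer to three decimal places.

Series (motion controller and gripper solenoid): 0.86790 × 0.99490 = 0.86347
Parallel ([0.86347] and encoder): 1 − (1 − 0.86347)(1 − 0.94090) = 0.99193
Parallel (teach pendant interface and light curtain): 1 − (1 − 0.87100)(1 − 0.97460) = 0.99672
Series ([0.99193] and [0.99672]): 0.99193 × 0.99672 = 0.989

0.989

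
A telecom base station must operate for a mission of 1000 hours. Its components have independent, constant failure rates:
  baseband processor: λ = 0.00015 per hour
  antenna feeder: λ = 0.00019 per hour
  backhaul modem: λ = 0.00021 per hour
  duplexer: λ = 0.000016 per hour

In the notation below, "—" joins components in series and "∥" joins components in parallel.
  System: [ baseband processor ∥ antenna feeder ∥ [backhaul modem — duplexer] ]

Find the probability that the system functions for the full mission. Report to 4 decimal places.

0.9951

R(baseband processor) = exp(−0.00015 × 1000) = 0.860708
R(antenna feeder) = exp(−0.00019 × 1000) = 0.826959
R(backhaul modem) = exp(−0.00021 × 1000) = 0.810584
R(duplexer) = exp(−0.000016 × 1000) = 0.984127
Series (backhaul modem and duplexer): 0.810584 × 0.984127 = 0.797718
Parallel (baseband processor, antenna feeder, and [0.797718]): 1 − (1 − 0.860708)(1 − 0.826959)(1 − 0.797718) = 0.9951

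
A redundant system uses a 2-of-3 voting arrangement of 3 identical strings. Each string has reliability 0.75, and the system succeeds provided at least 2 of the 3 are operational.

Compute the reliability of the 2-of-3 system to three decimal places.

R = Σ_{i=2}^{3} C(3,i) p^i (1−p)^{3−i} with p = 0.75
C(3,2)·0.75^2·0.25^1 = 0.42188
C(3,3)·0.75^3·0.25^0 = 0.42188
Sum = 0.844

0.844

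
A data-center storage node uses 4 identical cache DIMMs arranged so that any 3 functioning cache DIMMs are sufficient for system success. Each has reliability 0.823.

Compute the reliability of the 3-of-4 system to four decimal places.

0.8534

R = Σ_{i=3}^{4} C(4,i) p^i (1−p)^{4−i} with p = 0.823
C(4,3)·0.823^3·0.177^1 = 0.394669
C(4,4)·0.823^4·0.177^0 = 0.458775
Sum = 0.8534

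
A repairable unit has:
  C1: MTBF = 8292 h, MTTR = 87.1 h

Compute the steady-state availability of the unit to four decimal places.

A(C1) = MTBF/(MTBF+MTTR) = 8292/(8292+87.1) = 0.9896

0.9896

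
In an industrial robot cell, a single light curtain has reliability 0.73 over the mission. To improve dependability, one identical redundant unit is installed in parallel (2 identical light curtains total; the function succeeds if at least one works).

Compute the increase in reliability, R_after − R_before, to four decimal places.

R_before = 0.73
R_after = 1 − (1 − 0.73)^2 = 0.9271
ΔR = 0.9271 − 0.73 = 0.1971

0.1971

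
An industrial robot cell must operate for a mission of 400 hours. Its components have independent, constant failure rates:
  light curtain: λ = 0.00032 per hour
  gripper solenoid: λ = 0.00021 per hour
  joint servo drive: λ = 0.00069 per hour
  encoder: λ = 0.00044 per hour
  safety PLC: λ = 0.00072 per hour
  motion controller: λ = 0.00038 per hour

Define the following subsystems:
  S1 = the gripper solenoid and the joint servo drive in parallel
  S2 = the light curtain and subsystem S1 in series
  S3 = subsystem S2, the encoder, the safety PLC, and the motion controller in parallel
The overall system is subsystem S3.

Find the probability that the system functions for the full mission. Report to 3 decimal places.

0.999

R(light curtain) = exp(−0.00032 × 400) = 0.87985
R(gripper solenoid) = exp(−0.00021 × 400) = 0.91943
R(joint servo drive) = exp(−0.00069 × 400) = 0.75881
R(encoder) = exp(−0.00044 × 400) = 0.83862
R(safety PLC) = exp(−0.00072 × 400) = 0.74976
R(motion controller) = exp(−0.00038 × 400) = 0.85899
Parallel (gripper solenoid and joint servo drive): 1 − (1 − 0.91943)(1 − 0.75881) = 0.98057
Series (light curtain and [0.98057]): 0.87985 × 0.98057 = 0.86275
Parallel ([0.86275], encoder, safety PLC, and motion controller): 1 − (1 − 0.86275)(1 − 0.83862)(1 − 0.74976)(1 − 0.85899) = 0.999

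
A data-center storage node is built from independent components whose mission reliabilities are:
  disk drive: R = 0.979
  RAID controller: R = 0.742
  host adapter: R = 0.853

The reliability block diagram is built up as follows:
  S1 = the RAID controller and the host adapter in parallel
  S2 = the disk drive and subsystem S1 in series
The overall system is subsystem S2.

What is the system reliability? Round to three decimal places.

Parallel (RAID controller and host adapter): 1 − (1 − 0.74200)(1 − 0.85300) = 0.96207
Series (disk drive and [0.96207]): 0.97900 × 0.96207 = 0.942

0.942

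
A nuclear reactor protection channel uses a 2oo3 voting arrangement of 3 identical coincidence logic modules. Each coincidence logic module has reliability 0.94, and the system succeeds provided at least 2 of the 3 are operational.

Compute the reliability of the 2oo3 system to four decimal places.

R = Σ_{i=2}^{3} C(3,i) p^i (1−p)^{3−i} with p = 0.94
C(3,2)·0.94^2·0.06^1 = 0.159048
C(3,3)·0.94^3·0.06^0 = 0.830584
Sum = 0.9896

0.9896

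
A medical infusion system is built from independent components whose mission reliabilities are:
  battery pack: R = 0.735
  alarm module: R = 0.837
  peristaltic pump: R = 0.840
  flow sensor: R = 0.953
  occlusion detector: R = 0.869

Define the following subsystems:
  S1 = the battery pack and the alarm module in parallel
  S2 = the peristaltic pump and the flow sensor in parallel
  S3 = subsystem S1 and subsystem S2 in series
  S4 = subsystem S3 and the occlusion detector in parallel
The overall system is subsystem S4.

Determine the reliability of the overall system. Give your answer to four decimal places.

Parallel (battery pack and alarm module): 1 − (1 − 0.735000)(1 − 0.837000) = 0.956805
Parallel (peristaltic pump and flow sensor): 1 − (1 − 0.840000)(1 − 0.953000) = 0.992480
Series ([0.956805] and [0.992480]): 0.956805 × 0.992480 = 0.949610
Parallel ([0.949610] and occlusion detector): 1 − (1 − 0.949610)(1 − 0.869000) = 0.9934

0.9934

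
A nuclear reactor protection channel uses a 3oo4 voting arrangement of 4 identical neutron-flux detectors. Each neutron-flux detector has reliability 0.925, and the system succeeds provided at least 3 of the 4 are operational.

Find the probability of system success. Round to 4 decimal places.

R = Σ_{i=3}^{4} C(4,i) p^i (1−p)^{4−i} with p = 0.925
C(4,3)·0.925^3·0.075^1 = 0.237436
C(4,4)·0.925^4·0.075^0 = 0.732094
Sum = 0.9695

0.9695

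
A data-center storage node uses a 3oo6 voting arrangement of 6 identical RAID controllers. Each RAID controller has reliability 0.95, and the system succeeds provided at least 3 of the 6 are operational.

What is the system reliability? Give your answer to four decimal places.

R = Σ_{i=3}^{6} C(6,i) p^i (1−p)^{6−i} with p = 0.95
C(6,3)·0.95^3·0.05^3 = 0.002143
C(6,4)·0.95^4·0.05^2 = 0.030544
C(6,5)·0.95^5·0.05^1 = 0.232134
C(6,6)·0.95^6·0.05^0 = 0.735092
Sum = 0.9999

0.9999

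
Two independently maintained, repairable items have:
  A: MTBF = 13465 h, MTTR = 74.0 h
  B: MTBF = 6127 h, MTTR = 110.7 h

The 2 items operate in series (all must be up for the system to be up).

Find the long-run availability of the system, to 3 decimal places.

0.977

A(A) = MTBF/(MTBF+MTTR) = 13465/(13465+74.0) = 0.994534
A(B) = MTBF/(MTBF+MTTR) = 6127/(6127+110.7) = 0.982253
Series availability: 0.994534 × 0.982253 = 0.977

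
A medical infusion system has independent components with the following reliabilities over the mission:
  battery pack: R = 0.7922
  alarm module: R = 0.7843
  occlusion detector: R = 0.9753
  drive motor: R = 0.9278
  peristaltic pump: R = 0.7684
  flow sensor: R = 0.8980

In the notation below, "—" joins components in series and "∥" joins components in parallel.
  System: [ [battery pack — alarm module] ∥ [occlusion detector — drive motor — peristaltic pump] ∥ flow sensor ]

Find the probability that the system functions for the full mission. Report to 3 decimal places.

Series (battery pack and alarm module): 0.79220 × 0.78430 = 0.62132
Series (occlusion detector, drive motor, and peristaltic pump): 0.97530 × 0.92780 × 0.76840 = 0.69531
Parallel ([0.62132], [0.69531], and flow sensor): 1 − (1 − 0.62132)(1 − 0.69531)(1 − 0.89800) = 0.988

0.988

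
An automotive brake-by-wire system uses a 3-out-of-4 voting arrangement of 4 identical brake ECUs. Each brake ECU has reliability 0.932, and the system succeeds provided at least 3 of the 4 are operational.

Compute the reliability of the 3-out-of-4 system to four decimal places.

R = Σ_{i=3}^{4} C(4,i) p^i (1−p)^{4−i} with p = 0.932
C(4,3)·0.932^3·0.068^1 = 0.220200
C(4,4)·0.932^4·0.068^0 = 0.754508
Sum = 0.9747

0.9747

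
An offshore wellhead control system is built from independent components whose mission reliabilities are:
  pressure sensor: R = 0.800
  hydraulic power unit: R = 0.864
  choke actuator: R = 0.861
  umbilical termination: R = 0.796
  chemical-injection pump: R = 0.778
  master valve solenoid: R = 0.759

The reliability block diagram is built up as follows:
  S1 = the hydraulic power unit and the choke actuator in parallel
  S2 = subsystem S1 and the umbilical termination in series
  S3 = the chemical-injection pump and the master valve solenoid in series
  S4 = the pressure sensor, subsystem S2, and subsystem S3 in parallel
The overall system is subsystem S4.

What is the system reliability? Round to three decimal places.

0.982

Parallel (hydraulic power unit and choke actuator): 1 − (1 − 0.86400)(1 − 0.86100) = 0.98110
Series ([0.98110] and umbilical termination): 0.98110 × 0.79600 = 0.78096
Series (chemical-injection pump and master valve solenoid): 0.77800 × 0.75900 = 0.59050
Parallel (pressure sensor, [0.78096], and [0.59050]): 1 − (1 − 0.80000)(1 − 0.78096)(1 − 0.59050) = 0.982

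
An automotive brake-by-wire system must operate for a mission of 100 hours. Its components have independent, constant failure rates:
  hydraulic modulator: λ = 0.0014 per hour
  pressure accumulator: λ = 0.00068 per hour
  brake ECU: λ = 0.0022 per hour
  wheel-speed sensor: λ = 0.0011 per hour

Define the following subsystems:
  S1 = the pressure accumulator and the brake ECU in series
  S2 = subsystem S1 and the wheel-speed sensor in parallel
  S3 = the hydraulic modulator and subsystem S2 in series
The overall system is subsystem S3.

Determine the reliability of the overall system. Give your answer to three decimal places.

0.847

R(hydraulic modulator) = exp(−0.0014 × 100) = 0.86936
R(pressure accumulator) = exp(−0.00068 × 100) = 0.93426
R(brake ECU) = exp(−0.0022 × 100) = 0.80252
R(wheel-speed sensor) = exp(−0.0011 × 100) = 0.89583
Series (pressure accumulator and brake ECU): 0.93426 × 0.80252 = 0.74976
Parallel ([0.74976] and wheel-speed sensor): 1 − (1 − 0.74976)(1 − 0.89583) = 0.97393
Series (hydraulic modulator and [0.97393]): 0.86936 × 0.97393 = 0.847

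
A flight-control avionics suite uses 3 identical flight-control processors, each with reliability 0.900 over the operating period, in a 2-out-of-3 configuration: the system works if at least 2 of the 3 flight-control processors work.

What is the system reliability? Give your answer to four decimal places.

R = Σ_{i=2}^{3} C(3,i) p^i (1−p)^{3−i} with p = 0.900
C(3,2)·0.900^2·0.100^1 = 0.243000
C(3,3)·0.900^3·0.100^0 = 0.729000
Sum = 0.9720

0.9720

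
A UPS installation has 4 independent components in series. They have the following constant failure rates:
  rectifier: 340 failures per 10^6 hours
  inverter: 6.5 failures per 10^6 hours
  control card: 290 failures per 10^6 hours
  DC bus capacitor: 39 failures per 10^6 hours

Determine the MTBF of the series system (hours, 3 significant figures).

1480

Series of exponential components: λ_sys = Σ λ_i
λ_sys = 0.00034 + 0.0000065 + 0.00029 + 0.000039 = 6.7550e-04 /h
MTBF = 1 / λ_sys = 1480 h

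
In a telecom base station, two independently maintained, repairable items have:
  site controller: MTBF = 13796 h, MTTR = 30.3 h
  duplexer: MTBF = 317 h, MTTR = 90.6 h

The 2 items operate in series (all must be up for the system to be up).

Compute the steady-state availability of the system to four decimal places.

0.7760

A(site controller) = MTBF/(MTBF+MTTR) = 13796/(13796+30.3) = 0.997809
A(duplexer) = MTBF/(MTBF+MTTR) = 317/(317+90.6) = 0.777723
Series availability: 0.997809 × 0.777723 = 0.7760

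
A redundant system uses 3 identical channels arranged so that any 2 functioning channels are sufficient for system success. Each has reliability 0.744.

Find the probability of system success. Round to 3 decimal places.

R = Σ_{i=2}^{3} C(3,i) p^i (1−p)^{3−i} with p = 0.744
C(3,2)·0.744^2·0.256^1 = 0.42512
C(3,3)·0.744^3·0.256^0 = 0.41183
Sum = 0.837

0.837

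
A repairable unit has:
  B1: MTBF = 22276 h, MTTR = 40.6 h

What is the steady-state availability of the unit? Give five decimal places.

A(B1) = MTBF/(MTBF+MTTR) = 22276/(22276+40.6) = 0.99818

0.99818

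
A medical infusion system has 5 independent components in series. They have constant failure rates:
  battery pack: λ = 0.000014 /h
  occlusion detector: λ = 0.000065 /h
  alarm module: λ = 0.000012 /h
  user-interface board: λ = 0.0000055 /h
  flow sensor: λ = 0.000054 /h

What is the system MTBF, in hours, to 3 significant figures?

6640

Series of exponential components: λ_sys = Σ λ_i
λ_sys = 0.000014 + 0.000065 + 0.000012 + 0.0000055 + 0.000054 = 1.5050e-04 /h
MTBF = 1 / λ_sys = 6640 h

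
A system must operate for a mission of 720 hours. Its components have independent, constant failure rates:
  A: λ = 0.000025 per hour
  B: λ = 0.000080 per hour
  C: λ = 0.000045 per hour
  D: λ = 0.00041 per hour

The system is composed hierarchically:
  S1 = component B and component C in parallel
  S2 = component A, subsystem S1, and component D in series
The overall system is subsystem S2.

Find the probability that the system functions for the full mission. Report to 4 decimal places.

0.7298

R(A) = exp(−0.000025 × 720) = 0.982161
R(B) = exp(−0.000080 × 720) = 0.944027
R(C) = exp(−0.000045 × 720) = 0.968119
R(D) = exp(−0.00041 × 720) = 0.744383
Parallel (B and C): 1 − (1 − 0.944027)(1 − 0.968119) = 0.998216
Series (A, [0.998216], and D): 0.982161 × 0.998216 × 0.744383 = 0.7298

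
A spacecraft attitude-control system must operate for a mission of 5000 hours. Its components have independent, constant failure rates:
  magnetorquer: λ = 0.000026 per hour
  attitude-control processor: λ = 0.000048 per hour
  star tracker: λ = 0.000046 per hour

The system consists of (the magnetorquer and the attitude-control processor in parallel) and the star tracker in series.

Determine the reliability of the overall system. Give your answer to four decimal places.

0.7739

R(magnetorquer) = exp(−0.000026 × 5000) = 0.878095
R(attitude-control processor) = exp(−0.000048 × 5000) = 0.786628
R(star tracker) = exp(−0.000046 × 5000) = 0.794534
Parallel (magnetorquer and attitude-control processor): 1 − (1 − 0.878095)(1 − 0.786628) = 0.973989
Series ([0.973989] and star tracker): 0.973989 × 0.794534 = 0.7739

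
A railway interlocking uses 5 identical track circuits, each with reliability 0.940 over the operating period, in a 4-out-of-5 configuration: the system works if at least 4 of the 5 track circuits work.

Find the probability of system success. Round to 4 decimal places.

0.9681

R = Σ_{i=4}^{5} C(5,i) p^i (1−p)^{5−i} with p = 0.940
C(5,4)·0.940^4·0.060^1 = 0.234225
C(5,5)·0.940^5·0.060^0 = 0.733904
Sum = 0.9681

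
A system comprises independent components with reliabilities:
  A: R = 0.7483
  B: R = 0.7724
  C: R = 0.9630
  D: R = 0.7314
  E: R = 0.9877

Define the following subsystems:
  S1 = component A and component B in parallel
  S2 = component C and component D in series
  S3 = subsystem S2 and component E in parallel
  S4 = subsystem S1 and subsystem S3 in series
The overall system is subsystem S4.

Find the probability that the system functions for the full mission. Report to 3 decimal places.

Parallel (A and B): 1 − (1 − 0.74830)(1 − 0.77240) = 0.94271
Series (C and D): 0.96300 × 0.73140 = 0.70434
Parallel ([0.70434] and E): 1 − (1 − 0.70434)(1 − 0.98770) = 0.99636
Series ([0.94271] and [0.99636]): 0.94271 × 0.99636 = 0.939

0.939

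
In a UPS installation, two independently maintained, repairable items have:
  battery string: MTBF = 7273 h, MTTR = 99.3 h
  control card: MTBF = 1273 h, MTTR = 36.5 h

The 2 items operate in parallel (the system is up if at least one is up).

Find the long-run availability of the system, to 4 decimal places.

A(battery string) = MTBF/(MTBF+MTTR) = 7273/(7273+99.3) = 0.986531
A(control card) = MTBF/(MTBF+MTTR) = 1273/(1273+36.5) = 0.972127
Parallel availability: 1 − (1 − 0.986531)(1 − 0.972127) = 0.9996

0.9996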